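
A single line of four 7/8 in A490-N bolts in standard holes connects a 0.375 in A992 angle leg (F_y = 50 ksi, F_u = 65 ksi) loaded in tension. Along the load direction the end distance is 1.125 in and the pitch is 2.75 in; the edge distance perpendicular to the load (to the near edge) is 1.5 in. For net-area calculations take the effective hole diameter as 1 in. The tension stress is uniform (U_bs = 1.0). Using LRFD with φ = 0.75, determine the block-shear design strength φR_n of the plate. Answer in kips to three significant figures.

82.7 kips

Shear plane L_v = 1.125 + 3·2.75 = 9.375 in; A_gv = 9.375 × 0.375 = 3.516 in².
A_nv = (9.375 − 3.5·1) × 0.375 = 2.203 in².
A_nt = (1.5 − 0.5·1) × 0.375 = 0.375 in².
0.6 F_u A_nv = 85.92 kips; 0.6 F_y A_gv = 105.5 kips → shear rupture governs the shear term.
R_n = 85.92 + 1.0 × 65 × 0.375 = 110.3 kips.
Design strength φR_n = 0.75 × 110.3 = 82.7 kips.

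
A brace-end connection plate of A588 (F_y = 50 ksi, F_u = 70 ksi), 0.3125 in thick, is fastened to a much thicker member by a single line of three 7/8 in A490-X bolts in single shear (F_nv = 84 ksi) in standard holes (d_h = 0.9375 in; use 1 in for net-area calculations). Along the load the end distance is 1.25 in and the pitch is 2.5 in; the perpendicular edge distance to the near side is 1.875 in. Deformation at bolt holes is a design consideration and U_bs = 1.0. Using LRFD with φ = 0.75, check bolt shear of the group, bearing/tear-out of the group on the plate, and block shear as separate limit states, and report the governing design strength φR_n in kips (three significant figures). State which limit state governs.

Bolt shear: A_b = π·0.875²/4 = 0.6013 in²; R_n = 84 × 0.6013 × 3 × 1 = 151.5 kips → 0.75 × 151.5 = 114 kips.
Bearing: edge l_c = 0.7812, r_n = 20.51 kips; interior l_c = 1.562, r_n = 41.02 kips; R_n = 20.51 + 2·41.02 = 102.5 kips → 76.9 kips.
Block shear: A_gv = 1.953, A_nv = 1.172, A_nt = 0.4297 in²; R_n = min(0.6F_uA_nv, 0.6F_yA_gv) + U_bs·F_u·A_nt = 79.3 kips → 59.5 kips.
Block shear governs: 59.5 kips.

59.5 kips (block shear governs)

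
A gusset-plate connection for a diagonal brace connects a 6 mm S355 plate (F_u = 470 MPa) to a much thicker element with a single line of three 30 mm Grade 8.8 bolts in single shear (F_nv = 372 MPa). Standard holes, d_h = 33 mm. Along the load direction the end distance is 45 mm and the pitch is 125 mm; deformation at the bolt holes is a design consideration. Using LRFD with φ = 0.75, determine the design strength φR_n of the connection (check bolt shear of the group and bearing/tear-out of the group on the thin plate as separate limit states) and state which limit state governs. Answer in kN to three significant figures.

Bolt shear: A_b = π·30²/4 = 706.9 mm²; R_n = 372 × 706.9 × 3 × 1 / 1000 = 788.9 kN → 0.75 × 788.9 = 592 kN.
Bearing (1.2 l_c t F_u ≤ 2.4 d t F_u): upper limit = 2.4·30·6·470 / 1000 = 203 kN.
  Edge l_c = 45 − 33/2 = 28.5 → r_n = 96.44 kN; interior l_c = 125 − 33 = 92 → r_n = 203 kN.
  R_n,bearing = 1·96.44 + 2·203 = 502.5 kN → 0.75 × 502.5 = 377 kN.
Bearing governs: 377 kN.

377 kN (bearing governs)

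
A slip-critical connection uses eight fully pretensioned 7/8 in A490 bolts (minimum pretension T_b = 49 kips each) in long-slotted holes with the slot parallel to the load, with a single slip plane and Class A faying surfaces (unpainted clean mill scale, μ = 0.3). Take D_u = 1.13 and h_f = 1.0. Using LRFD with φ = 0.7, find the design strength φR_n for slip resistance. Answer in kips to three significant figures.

93 kips

R_n = μ · D_u · h_f · T_b · n_s · n_b = 0.3 × 1.13 × 1.0 × 49 × 1 × 8 = 132.9 kips.
Design strength φR_n = 0.7 × 132.9 = 93 kips.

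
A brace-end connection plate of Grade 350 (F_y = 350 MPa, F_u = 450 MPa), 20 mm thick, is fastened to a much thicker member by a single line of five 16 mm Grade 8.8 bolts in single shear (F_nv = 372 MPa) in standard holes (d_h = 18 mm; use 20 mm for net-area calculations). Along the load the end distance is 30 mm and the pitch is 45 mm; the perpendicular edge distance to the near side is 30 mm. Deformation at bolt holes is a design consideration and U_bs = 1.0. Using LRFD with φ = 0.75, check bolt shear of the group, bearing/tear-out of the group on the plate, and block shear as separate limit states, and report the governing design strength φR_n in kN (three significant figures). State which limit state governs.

280 kN (bolt shear governs)

Bolt shear: A_b = π·16²/4 = 201.1 mm²; R_n = 372 × 201.1 × 5 × 1 / 1000 = 374 kN → 0.75 × 374 = 280 kN.
Bearing: edge l_c = 21, r_n = 226.8 kN; interior l_c = 27, r_n = 291.6 kN; R_n = 226.8 + 4·291.6 = 1393 kN → 1040 kN.
Block shear: A_gv = 4200, A_nv = 2400, A_nt = 400 mm²; R_n = min(0.6F_uA_nv, 0.6F_yA_gv) + U_bs·F_u·A_nt = 828 kN → 621 kN.
Bolt shear governs: 280 kN.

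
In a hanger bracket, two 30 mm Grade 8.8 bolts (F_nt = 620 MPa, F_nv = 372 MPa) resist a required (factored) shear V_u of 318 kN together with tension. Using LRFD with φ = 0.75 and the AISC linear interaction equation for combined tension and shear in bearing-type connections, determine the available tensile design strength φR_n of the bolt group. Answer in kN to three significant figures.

325 kN

A_b = π·30²/4 = 706.9 mm²; f_rv = 318 × 1000 / (2 × 706.9) = 224.9 MPa.
F'_nt = 1.3 F_nt − (F_nt / φF_nv) f_rv = 1.3·620 − (620/(0.75·372))·224.9 = 306.1 MPa, capped at F_nt → F'_nt = 306.1 MPa.
R_n = F'_nt · A_b · n = 306.1 × 706.9 × 2 / 1000 = 432.8 kN.
Design strength φR_n = 0.75 × 432.8 = 325 kN.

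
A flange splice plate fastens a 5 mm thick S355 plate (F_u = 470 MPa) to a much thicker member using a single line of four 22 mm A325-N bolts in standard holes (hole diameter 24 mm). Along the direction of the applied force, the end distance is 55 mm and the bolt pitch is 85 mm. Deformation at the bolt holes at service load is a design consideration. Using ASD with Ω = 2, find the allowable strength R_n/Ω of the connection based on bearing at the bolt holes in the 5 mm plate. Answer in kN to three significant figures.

Per bolt r_n = 1.2 l_c t F_u ≤ 2.4 d t F_u; upper limit = 2.4 × 22 × 5 × 470 / 1000 = 124.1 kN.
Edge bolt: l_c = 55 − 24/2 = 43 mm → 1.2 × 43 × 5 × 470 / 1000 = 121.3 → r_n = 121.3 kN.
Interior bolts: l_c = 85 − 24 = 61 mm → 1.2 × 61 × 5 × 470 / 1000 = 172 → r_n = 124.1 kN.
R_n = 1 × 121.3 + 3 × 124.1 = 493.5 kN.
Allowable strength R_n/Ω = 493.5 / 2 = 247 kN.

247 kN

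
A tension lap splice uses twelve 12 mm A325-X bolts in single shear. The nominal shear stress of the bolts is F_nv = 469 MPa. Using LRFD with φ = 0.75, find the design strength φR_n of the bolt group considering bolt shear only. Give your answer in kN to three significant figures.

A_b = π × 12² / 4 = 113.1 mm².
R_n = F_nv · A_b · n · n_s = 469 × 113.1 × 12 × 1 / 1000 = 636.5 kN.
Design strength φR_n = 0.75 × 636.5 = 477 kN.

477 kN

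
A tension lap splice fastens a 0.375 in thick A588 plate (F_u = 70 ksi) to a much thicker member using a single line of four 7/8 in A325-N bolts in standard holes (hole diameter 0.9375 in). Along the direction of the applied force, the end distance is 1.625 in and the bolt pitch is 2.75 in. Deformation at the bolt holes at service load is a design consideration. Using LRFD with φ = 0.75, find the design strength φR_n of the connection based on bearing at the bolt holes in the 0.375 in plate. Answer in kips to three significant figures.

Per bolt r_n = 1.2 l_c t F_u ≤ 2.4 d t F_u; upper limit = 2.4 × 0.875 × 0.375 × 70 = 55.13 kips.
Edge bolt: l_c = 1.625 − 0.9375/2 = 1.156 in → 1.2 × 1.156 × 0.375 × 70 = 36.42 → r_n = 36.42 kips.
Interior bolts: l_c = 2.75 − 0.9375 = 1.812 in → 1.2 × 1.812 × 0.375 × 70 = 57.09 → r_n = 55.13 kips.
R_n = 1 × 36.42 + 3 × 55.13 = 201.8 kips.
Design strength φR_n = 0.75 × 201.8 = 151 kips.

151 kips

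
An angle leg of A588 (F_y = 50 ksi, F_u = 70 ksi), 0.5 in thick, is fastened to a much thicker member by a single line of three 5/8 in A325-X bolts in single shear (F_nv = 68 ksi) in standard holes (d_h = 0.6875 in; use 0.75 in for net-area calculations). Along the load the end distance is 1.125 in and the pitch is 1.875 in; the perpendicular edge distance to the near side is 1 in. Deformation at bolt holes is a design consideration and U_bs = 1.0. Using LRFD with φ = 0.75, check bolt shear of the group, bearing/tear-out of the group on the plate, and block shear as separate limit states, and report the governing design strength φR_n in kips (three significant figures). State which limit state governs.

Bolt shear: A_b = π·0.625²/4 = 0.3068 in²; R_n = 68 × 0.3068 × 3 × 1 = 62.59 kips → 0.75 × 62.59 = 46.9 kips.
Bearing: edge l_c = 0.7812, r_n = 32.81 kips; interior l_c = 1.188, r_n = 49.88 kips; R_n = 32.81 + 2·49.88 = 132.6 kips → 99.4 kips.
Block shear: A_gv = 2.438, A_nv = 1.5, A_nt = 0.3125 in²; R_n = min(0.6F_uA_nv, 0.6F_yA_gv) + U_bs·F_u·A_nt = 84.88 kips → 63.7 kips.
Bolt shear governs: 46.9 kips.

46.9 kips (bolt shear governs)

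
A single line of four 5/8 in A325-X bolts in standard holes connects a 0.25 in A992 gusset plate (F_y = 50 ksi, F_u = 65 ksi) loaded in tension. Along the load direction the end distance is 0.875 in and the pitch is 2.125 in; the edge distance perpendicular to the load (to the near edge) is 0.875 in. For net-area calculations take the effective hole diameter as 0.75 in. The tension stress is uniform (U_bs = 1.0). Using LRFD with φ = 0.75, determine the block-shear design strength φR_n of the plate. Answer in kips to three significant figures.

Shear plane L_v = 0.875 + 3·2.125 = 7.25 in; A_gv = 7.25 × 0.25 = 1.812 in².
A_nv = (7.25 − 3.5·0.75) × 0.25 = 1.156 in².
A_nt = (0.875 − 0.5·0.75) × 0.25 = 0.125 in².
0.6 F_u A_nv = 45.09 kips; 0.6 F_y A_gv = 54.38 kips → shear rupture governs the shear term.
R_n = 45.09 + 1.0 × 65 × 0.125 = 53.22 kips.
Design strength φR_n = 0.75 × 53.22 = 39.9 kips.

39.9 kips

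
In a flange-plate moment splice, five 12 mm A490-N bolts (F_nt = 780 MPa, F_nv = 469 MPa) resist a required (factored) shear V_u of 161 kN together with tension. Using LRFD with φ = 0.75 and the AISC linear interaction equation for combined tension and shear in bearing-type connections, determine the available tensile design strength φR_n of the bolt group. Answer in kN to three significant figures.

162 kN

A_b = π·12²/4 = 113.1 mm²; f_rv = 161 × 1000 / (5 × 113.1) = 284.7 MPa.
F'_nt = 1.3 F_nt − (F_nt / φF_nv) f_rv = 1.3·780 − (780/(0.75·469))·284.7 = 382.7 MPa, capped at F_nt → F'_nt = 382.7 MPa.
R_n = F'_nt · A_b · n = 382.7 × 113.1 × 5 / 1000 = 216.4 kN.
Design strength φR_n = 0.75 × 216.4 = 162 kN.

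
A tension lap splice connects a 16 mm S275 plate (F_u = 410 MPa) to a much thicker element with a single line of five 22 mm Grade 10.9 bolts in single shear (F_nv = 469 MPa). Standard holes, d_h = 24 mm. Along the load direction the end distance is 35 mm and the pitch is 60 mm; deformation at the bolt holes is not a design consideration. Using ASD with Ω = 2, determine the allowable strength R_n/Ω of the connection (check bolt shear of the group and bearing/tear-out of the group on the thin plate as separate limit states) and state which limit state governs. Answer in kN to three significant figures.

446 kN (bolt shear governs)

Bolt shear: A_b = π·22²/4 = 380.1 mm²; R_n = 469 × 380.1 × 5 × 1 / 1000 = 891.4 kN → 891.4 / 2 = 446 kN.
Bearing (1.5 l_c t F_u ≤ 3.0 d t F_u): upper limit = 3.0·22·16·410 / 1000 = 433 kN.
  Edge l_c = 35 − 24/2 = 23 → r_n = 226.3 kN; interior l_c = 60 − 24 = 36 → r_n = 354.2 kN.
  R_n,bearing = 1·226.3 + 4·354.2 = 1643 kN → 1643 / 2 = 822 kN.
Bolt shear governs: 446 kN.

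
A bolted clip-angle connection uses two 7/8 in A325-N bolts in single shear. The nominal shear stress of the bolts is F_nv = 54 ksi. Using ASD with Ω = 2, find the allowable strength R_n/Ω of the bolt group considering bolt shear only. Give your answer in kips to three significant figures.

A_b = π × 0.875² / 4 = 0.6013 in².
R_n = F_nv · A_b · n · n_s = 54 × 0.6013 × 2 × 1 = 64.94 kips.
Allowable strength R_n/Ω = 64.94 / 2 = 32.5 kips.

32.5 kips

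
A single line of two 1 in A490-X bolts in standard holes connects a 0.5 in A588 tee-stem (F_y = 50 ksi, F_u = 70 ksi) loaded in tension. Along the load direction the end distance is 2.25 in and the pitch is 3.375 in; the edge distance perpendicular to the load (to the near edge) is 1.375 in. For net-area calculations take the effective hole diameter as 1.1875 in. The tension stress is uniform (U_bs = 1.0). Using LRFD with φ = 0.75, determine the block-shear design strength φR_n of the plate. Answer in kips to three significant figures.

Shear plane L_v = 2.25 + 1·3.375 = 5.625 in; A_gv = 5.625 × 0.5 = 2.812 in².
A_nv = (5.625 − 1.5·1.1875) × 0.5 = 1.922 in².
A_nt = (1.375 − 0.5·1.1875) × 0.5 = 0.3906 in².
0.6 F_u A_nv = 80.72 kips; 0.6 F_y A_gv = 84.38 kips → shear rupture governs the shear term.
R_n = 80.72 + 1.0 × 70 × 0.3906 = 108.1 kips.
Design strength φR_n = 0.75 × 108.1 = 81 kips.

81 kips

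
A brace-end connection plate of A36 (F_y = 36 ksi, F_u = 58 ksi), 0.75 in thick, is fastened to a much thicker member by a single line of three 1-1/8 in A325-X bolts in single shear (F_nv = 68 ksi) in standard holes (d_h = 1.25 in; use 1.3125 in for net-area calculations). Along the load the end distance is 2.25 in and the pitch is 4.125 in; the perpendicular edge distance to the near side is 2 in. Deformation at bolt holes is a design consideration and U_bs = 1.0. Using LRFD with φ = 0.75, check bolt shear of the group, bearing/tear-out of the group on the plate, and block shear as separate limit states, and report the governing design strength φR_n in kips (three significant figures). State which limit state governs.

152 kips (bolt shear governs)

Bolt shear: A_b = π·1.125²/4 = 0.994 in²; R_n = 68 × 0.994 × 3 × 1 = 202.8 kips → 0.75 × 202.8 = 152 kips.
Bearing: edge l_c = 1.625, r_n = 84.82 kips; interior l_c = 2.875, r_n = 117.4 kips; R_n = 84.82 + 2·117.4 = 319.7 kips → 240 kips.
Block shear: A_gv = 7.875, A_nv = 5.414, A_nt = 1.008 in²; R_n = min(0.6F_uA_nv, 0.6F_yA_gv) + U_bs·F_u·A_nt = 228.6 kips → 171 kips.
Bolt shear governs: 152 kips.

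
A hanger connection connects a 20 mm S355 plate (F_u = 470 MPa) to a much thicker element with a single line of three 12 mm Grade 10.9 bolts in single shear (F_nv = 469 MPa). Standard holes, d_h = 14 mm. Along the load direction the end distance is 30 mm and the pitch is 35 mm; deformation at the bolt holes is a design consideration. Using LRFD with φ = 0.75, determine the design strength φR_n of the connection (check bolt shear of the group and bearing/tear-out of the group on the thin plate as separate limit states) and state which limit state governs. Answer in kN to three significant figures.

Bolt shear: A_b = π·12²/4 = 113.1 mm²; R_n = 469 × 113.1 × 3 × 1 / 1000 = 159.1 kN → 0.75 × 159.1 = 119 kN.
Bearing (1.2 l_c t F_u ≤ 2.4 d t F_u): upper limit = 2.4·12·20·470 / 1000 = 270.7 kN.
  Edge l_c = 30 − 14/2 = 23 → r_n = 259.4 kN; interior l_c = 35 − 14 = 21 → r_n = 236.9 kN.
  R_n,bearing = 1·259.4 + 2·236.9 = 733.2 kN → 0.75 × 733.2 = 550 kN.
Bolt shear governs: 119 kN.

119 kN (bolt shear governs)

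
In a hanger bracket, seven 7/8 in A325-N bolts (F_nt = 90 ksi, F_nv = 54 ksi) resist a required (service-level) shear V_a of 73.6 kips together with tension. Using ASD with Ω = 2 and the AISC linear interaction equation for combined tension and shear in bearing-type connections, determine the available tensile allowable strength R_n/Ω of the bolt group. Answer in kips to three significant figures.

A_b = π·0.875²/4 = 0.6013 in²; f_rv = 73.6 / (7 × 0.6013) = 17.49 ksi.
F'_nt = 1.3 F_nt − (Ω F_nt / F_nv) f_rv = 1.3·90 − (2·90/54)·17.49 = 58.72 ksi, capped at F_nt → F'_nt = 58.72 ksi.
R_n = F'_nt · A_b · n = 58.72 × 0.6013 × 7 = 247.1 kips.
Allowable strength R_n/Ω = 247.1 / 2 = 124 kips.

124 kips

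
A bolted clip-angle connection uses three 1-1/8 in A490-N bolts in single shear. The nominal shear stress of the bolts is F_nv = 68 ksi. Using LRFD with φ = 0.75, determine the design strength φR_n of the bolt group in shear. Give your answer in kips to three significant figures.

A_b = π × 1.125² / 4 = 0.994 in².
R_n = F_nv · A_b · n · n_s = 68 × 0.994 × 3 × 1 = 202.8 kips.
Design strength φR_n = 0.75 × 202.8 = 152 kips.

152 kips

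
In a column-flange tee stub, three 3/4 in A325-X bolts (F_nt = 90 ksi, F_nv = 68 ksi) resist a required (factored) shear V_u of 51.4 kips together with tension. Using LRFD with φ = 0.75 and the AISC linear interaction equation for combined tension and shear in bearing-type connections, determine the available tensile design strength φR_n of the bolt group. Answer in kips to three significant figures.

48.3 kips

A_b = π·0.75²/4 = 0.4418 in²; f_rv = 51.4 / (3 × 0.4418) = 38.78 ksi.
F'_nt = 1.3 F_nt − (F_nt / φF_nv) f_rv = 1.3·90 − (90/(0.75·68))·38.78 = 48.56 ksi, capped at F_nt → F'_nt = 48.56 ksi.
R_n = F'_nt · A_b · n = 48.56 × 0.4418 × 3 = 64.36 kips.
Design strength φR_n = 0.75 × 64.36 = 48.3 kips.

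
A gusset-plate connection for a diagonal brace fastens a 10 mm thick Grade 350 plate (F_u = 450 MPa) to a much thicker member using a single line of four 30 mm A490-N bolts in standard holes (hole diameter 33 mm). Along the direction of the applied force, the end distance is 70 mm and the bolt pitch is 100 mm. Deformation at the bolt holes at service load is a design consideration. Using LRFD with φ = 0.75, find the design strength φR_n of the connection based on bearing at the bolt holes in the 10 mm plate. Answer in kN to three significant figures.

Per bolt r_n = 1.2 l_c t F_u ≤ 2.4 d t F_u; upper limit = 2.4 × 30 × 10 × 450 / 1000 = 324 kN.
Edge bolt: l_c = 70 − 33/2 = 53.5 mm → 1.2 × 53.5 × 10 × 450 / 1000 = 288.9 → r_n = 288.9 kN.
Interior bolts: l_c = 100 − 33 = 67 mm → 1.2 × 67 × 10 × 450 / 1000 = 361.8 → r_n = 324 kN.
R_n = 1 × 288.9 + 3 × 324 = 1261 kN.
Design strength φR_n = 0.75 × 1261 = 946 kN.

946 kN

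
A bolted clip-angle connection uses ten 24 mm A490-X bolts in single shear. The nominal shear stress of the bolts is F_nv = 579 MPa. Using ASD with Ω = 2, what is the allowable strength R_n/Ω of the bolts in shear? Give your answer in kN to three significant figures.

A_b = π × 24² / 4 = 452.4 mm².
R_n = F_nv · A_b · n · n_s = 579 × 452.4 × 10 × 1 / 1000 = 2619 kN.
Allowable strength R_n/Ω = 2619 / 2 = 1310 kN.

1310 kN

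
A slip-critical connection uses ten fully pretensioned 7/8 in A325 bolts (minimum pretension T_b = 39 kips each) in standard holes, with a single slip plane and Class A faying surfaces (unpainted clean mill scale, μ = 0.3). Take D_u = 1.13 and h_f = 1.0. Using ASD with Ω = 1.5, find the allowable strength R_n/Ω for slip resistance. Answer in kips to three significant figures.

88.1 kips

R_n = μ · D_u · h_f · T_b · n_s · n_b = 0.3 × 1.13 × 1.0 × 39 × 1 × 10 = 132.2 kips.
Allowable strength R_n/Ω = 132.2 / 1.5 = 88.1 kips.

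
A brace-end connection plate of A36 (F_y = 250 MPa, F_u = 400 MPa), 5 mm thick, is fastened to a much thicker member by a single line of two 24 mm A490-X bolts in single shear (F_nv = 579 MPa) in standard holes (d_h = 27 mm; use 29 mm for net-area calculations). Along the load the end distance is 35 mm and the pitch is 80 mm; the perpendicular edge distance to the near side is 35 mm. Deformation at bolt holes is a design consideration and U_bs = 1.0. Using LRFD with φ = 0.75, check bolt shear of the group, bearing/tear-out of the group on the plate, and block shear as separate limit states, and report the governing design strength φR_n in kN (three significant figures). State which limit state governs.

95.1 kN (block shear governs)

Bolt shear: A_b = π·24²/4 = 452.4 mm²; R_n = 579 × 452.4 × 2 × 1 / 1000 = 523.9 kN → 0.75 × 523.9 = 393 kN.
Bearing: edge l_c = 21.5, r_n = 51.6 kN; interior l_c = 53, r_n = 115.2 kN; R_n = 51.6 + 1·115.2 = 166.8 kN → 125 kN.
Block shear: A_gv = 575, A_nv = 357.5, A_nt = 102.5 mm²; R_n = min(0.6F_uA_nv, 0.6F_yA_gv) + U_bs·F_u·A_nt = 126.8 kN → 95.1 kN.
Block shear governs: 95.1 kN.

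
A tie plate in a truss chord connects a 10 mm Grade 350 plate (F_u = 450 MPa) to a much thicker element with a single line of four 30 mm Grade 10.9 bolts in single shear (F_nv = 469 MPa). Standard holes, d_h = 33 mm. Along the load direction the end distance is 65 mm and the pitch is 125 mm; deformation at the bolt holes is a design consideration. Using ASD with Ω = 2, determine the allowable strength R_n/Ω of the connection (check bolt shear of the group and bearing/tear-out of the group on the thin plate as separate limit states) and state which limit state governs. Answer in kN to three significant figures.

Bolt shear: A_b = π·30²/4 = 706.9 mm²; R_n = 469 × 706.9 × 4 × 1 / 1000 = 1326 kN → 1326 / 2 = 663 kN.
Bearing (1.2 l_c t F_u ≤ 2.4 d t F_u): upper limit = 2.4·30·10·450 / 1000 = 324 kN.
  Edge l_c = 65 − 33/2 = 48.5 → r_n = 261.9 kN; interior l_c = 125 − 33 = 92 → r_n = 324 kN.
  R_n,bearing = 1·261.9 + 3·324 = 1234 kN → 1234 / 2 = 617 kN.
Bearing governs: 617 kN.

617 kN (bearing governs)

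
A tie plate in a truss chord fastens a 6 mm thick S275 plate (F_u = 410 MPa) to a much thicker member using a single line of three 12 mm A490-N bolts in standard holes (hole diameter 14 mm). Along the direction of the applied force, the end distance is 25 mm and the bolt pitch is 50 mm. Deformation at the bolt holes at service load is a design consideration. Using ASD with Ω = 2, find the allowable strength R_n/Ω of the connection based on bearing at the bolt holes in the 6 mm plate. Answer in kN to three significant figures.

Per bolt r_n = 1.2 l_c t F_u ≤ 2.4 d t F_u; upper limit = 2.4 × 12 × 6 × 410 / 1000 = 70.85 kN.
Edge bolt: l_c = 25 − 14/2 = 18 mm → 1.2 × 18 × 6 × 410 / 1000 = 53.14 → r_n = 53.14 kN.
Interior bolts: l_c = 50 − 14 = 36 mm → 1.2 × 36 × 6 × 410 / 1000 = 106.3 → r_n = 70.85 kN.
R_n = 1 × 53.14 + 2 × 70.85 = 194.8 kN.
Allowable strength R_n/Ω = 194.8 / 2 = 97.4 kN.

97.4 kN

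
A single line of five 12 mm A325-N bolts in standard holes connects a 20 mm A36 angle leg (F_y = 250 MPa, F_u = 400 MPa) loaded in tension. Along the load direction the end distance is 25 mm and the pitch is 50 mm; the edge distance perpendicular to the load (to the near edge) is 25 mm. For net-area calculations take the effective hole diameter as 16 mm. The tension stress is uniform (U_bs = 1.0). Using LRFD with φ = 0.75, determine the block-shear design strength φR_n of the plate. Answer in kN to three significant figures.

608 kN

Shear plane L_v = 25 + 4·50 = 225 mm; A_gv = 225 × 20 = 4500 mm².
A_nv = (225 − 4.5·16) × 20 = 3060 mm².
A_nt = (25 − 0.5·16) × 20 = 340 mm².
0.6 F_u A_nv = 734.4 kN; 0.6 F_y A_gv = 675 kN → shear yielding governs the shear term.
R_n = 675 + 1.0 × 400 × 340 / 1000 = 811 kN.
Design strength φR_n = 0.75 × 811 = 608 kN.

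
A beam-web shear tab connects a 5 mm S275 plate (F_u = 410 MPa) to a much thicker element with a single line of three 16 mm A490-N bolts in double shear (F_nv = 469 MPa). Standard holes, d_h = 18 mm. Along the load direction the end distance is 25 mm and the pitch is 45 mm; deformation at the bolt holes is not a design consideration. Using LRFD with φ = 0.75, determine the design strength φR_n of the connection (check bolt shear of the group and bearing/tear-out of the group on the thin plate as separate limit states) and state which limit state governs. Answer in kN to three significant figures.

161 kN (bearing governs)

Bolt shear: A_b = π·16²/4 = 201.1 mm²; R_n = 469 × 201.1 × 3 × 2 / 1000 = 565.8 kN → 0.75 × 565.8 = 424 kN.
Bearing (1.5 l_c t F_u ≤ 3.0 d t F_u): upper limit = 3.0·16·5·410 / 1000 = 98.4 kN.
  Edge l_c = 25 − 18/2 = 16 → r_n = 49.2 kN; interior l_c = 45 − 18 = 27 → r_n = 83.03 kN.
  R_n,bearing = 1·49.2 + 2·83.03 = 215.2 kN → 0.75 × 215.2 = 161 kN.
Bearing governs: 161 kN.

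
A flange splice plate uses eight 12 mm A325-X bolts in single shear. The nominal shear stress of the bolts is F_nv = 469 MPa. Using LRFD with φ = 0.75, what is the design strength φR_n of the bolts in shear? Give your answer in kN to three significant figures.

318 kN

A_b = π × 12² / 4 = 113.1 mm².
R_n = F_nv · A_b · n · n_s = 469 × 113.1 × 8 × 1 / 1000 = 424.3 kN.
Design strength φR_n = 0.75 × 424.3 = 318 kN.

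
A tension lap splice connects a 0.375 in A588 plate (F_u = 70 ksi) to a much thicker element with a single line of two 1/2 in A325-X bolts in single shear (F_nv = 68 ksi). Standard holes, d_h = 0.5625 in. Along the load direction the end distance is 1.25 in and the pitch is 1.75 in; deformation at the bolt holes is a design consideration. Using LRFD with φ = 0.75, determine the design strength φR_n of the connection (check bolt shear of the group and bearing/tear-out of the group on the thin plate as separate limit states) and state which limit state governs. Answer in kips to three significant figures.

Bolt shear: A_b = π·0.5²/4 = 0.1963 in²; R_n = 68 × 0.1963 × 2 × 1 = 26.7 kips → 0.75 × 26.7 = 20 kips.
Bearing (1.2 l_c t F_u ≤ 2.4 d t F_u): upper limit = 2.4·0.5·0.375·70 = 31.5 kips.
  Edge l_c = 1.25 − 0.5625/2 = 0.9688 → r_n = 30.52 kips; interior l_c = 1.75 − 0.5625 = 1.188 → r_n = 31.5 kips.
  R_n,bearing = 1·30.52 + 1·31.5 = 62.02 kips → 0.75 × 62.02 = 46.5 kips.
Bolt shear governs: 20 kips.

20 kips (bolt shear governs)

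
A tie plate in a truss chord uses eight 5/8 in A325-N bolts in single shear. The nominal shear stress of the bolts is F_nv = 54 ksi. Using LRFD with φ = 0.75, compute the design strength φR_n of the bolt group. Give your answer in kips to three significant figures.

99.4 kips

A_b = π × 0.625² / 4 = 0.3068 in².
R_n = F_nv · A_b · n · n_s = 54 × 0.3068 × 8 × 1 = 132.5 kips.
Design strength φR_n = 0.75 × 132.5 = 99.4 kips.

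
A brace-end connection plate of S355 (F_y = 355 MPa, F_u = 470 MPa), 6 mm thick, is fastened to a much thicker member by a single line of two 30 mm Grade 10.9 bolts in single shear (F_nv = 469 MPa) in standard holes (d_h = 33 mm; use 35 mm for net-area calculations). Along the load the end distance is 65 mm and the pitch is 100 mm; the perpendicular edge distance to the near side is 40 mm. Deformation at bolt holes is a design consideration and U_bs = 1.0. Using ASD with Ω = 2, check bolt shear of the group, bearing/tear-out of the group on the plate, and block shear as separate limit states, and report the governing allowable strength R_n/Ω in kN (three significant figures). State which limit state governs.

127 kN (block shear governs)

Bolt shear: A_b = π·30²/4 = 706.9 mm²; R_n = 469 × 706.9 × 2 × 1 / 1000 = 663 kN → 663 / 2 = 332 kN.
Bearing: edge l_c = 48.5, r_n = 164.1 kN; interior l_c = 67, r_n = 203 kN; R_n = 164.1 + 1·203 = 367.2 kN → 184 kN.
Block shear: A_gv = 990, A_nv = 675, A_nt = 135 mm²; R_n = min(0.6F_uA_nv, 0.6F_yA_gv) + U_bs·F_u·A_nt = 253.8 kN → 127 kN.
Block shear governs: 127 kN.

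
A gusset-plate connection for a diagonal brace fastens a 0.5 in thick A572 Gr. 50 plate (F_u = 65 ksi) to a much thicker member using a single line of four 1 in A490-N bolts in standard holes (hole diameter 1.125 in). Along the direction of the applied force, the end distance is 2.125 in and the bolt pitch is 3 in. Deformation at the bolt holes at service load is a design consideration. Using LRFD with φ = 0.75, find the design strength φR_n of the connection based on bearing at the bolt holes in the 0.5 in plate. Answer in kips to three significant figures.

210 kips

Per bolt r_n = 1.2 l_c t F_u ≤ 2.4 d t F_u; upper limit = 2.4 × 1 × 0.5 × 65 = 78 kips.
Edge bolt: l_c = 2.125 − 1.125/2 = 1.562 in → 1.2 × 1.562 × 0.5 × 65 = 60.94 → r_n = 60.94 kips.
Interior bolts: l_c = 3 − 1.125 = 1.875 in → 1.2 × 1.875 × 0.5 × 65 = 73.12 → r_n = 73.12 kips.
R_n = 1 × 60.94 + 3 × 73.12 = 280.3 kips.
Design strength φR_n = 0.75 × 280.3 = 210 kips.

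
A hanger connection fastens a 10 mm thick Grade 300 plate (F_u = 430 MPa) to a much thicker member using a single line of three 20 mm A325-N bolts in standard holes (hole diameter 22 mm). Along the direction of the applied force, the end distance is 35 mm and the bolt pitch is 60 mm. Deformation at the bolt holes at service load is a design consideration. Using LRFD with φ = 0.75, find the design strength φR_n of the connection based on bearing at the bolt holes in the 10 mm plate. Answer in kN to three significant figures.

387 kN

Per bolt r_n = 1.2 l_c t F_u ≤ 2.4 d t F_u; upper limit = 2.4 × 20 × 10 × 430 / 1000 = 206.4 kN.
Edge bolt: l_c = 35 − 22/2 = 24 mm → 1.2 × 24 × 10 × 430 / 1000 = 123.8 → r_n = 123.8 kN.
Interior bolts: l_c = 60 − 22 = 38 mm → 1.2 × 38 × 10 × 430 / 1000 = 196.1 → r_n = 196.1 kN.
R_n = 1 × 123.8 + 2 × 196.1 = 516 kN.
Design strength φR_n = 0.75 × 516 = 387 kN.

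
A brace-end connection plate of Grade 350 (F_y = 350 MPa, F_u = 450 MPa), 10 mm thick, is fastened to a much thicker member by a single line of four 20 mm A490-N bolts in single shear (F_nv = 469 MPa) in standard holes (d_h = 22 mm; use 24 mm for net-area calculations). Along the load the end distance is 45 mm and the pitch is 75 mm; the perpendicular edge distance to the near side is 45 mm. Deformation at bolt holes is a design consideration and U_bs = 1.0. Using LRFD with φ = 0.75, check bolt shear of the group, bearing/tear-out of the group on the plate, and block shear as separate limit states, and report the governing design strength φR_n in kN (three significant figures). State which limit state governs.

442 kN (bolt shear governs)

Bolt shear: A_b = π·20²/4 = 314.2 mm²; R_n = 469 × 314.2 × 4 × 1 / 1000 = 589.4 kN → 0.75 × 589.4 = 442 kN.
Bearing: edge l_c = 34, r_n = 183.6 kN; interior l_c = 53, r_n = 216 kN; R_n = 183.6 + 3·216 = 831.6 kN → 624 kN.
Block shear: A_gv = 2700, A_nv = 1860, A_nt = 330 mm²; R_n = min(0.6F_uA_nv, 0.6F_yA_gv) + U_bs·F_u·A_nt = 650.7 kN → 488 kN.
Bolt shear governs: 442 kN.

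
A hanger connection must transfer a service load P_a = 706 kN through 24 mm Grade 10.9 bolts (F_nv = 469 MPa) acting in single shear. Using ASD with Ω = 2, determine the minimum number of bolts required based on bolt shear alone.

A_b = π·24²/4 = 452.4 mm².
Per-bolt allowable strength R_n/Ω = 469 × 452.4 × 1 / 1000 / 2 = 106.1 kN.
n ≥ 706 / 106.1 = 6.655 → use 7 bolts.

7 bolts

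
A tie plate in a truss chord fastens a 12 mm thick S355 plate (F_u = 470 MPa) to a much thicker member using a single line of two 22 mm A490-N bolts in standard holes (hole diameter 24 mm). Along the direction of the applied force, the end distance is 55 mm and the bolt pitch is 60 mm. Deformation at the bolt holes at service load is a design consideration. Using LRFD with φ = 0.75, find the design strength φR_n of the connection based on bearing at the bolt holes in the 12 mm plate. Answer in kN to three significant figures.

401 kN

Per bolt r_n = 1.2 l_c t F_u ≤ 2.4 d t F_u; upper limit = 2.4 × 22 × 12 × 470 / 1000 = 297.8 kN.
Edge bolt: l_c = 55 − 24/2 = 43 mm → 1.2 × 43 × 12 × 470 / 1000 = 291 → r_n = 291 kN.
Interior bolts: l_c = 60 − 24 = 36 mm → 1.2 × 36 × 12 × 470 / 1000 = 243.6 → r_n = 243.6 kN.
R_n = 1 × 291 + 1 × 243.6 = 534.7 kN.
Design strength φR_n = 0.75 × 534.7 = 401 kN.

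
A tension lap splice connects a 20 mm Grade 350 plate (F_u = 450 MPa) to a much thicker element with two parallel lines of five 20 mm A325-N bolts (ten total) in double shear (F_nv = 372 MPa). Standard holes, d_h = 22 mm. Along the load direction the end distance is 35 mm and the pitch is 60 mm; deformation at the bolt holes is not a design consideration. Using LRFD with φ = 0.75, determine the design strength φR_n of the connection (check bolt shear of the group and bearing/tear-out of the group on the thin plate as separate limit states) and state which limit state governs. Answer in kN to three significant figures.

1750 kN (bolt shear governs)

Bolt shear: A_b = π·20²/4 = 314.2 mm²; R_n = 372 × 314.2 × 10 × 2 / 1000 = 2337 kN → 0.75 × 2337 = 1750 kN.
Bearing (1.5 l_c t F_u ≤ 3.0 d t F_u): upper limit = 3.0·20·20·450 / 1000 = 540 kN.
  Edge l_c = 35 − 22/2 = 24 → r_n = 324 kN; interior l_c = 60 − 22 = 38 → r_n = 513 kN.
  R_n,bearing = 2·324 + 8·513 = 4752 kN → 0.75 × 4752 = 3560 kN.
Bolt shear governs: 1750 kN.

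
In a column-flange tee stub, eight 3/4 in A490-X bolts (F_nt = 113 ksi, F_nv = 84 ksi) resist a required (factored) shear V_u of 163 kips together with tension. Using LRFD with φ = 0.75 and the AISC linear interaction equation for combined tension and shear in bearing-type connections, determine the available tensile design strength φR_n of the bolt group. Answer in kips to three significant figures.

170 kips

A_b = π·0.75²/4 = 0.4418 in²; f_rv = 163 / (8 × 0.4418) = 46.12 ksi.
F'_nt = 1.3 F_nt − (F_nt / φF_nv) f_rv = 1.3·113 − (113/(0.75·84))·46.12 = 64.18 ksi, capped at F_nt → F'_nt = 64.18 ksi.
R_n = F'_nt · A_b · n = 64.18 × 0.4418 × 8 = 226.8 kips.
Design strength φR_n = 0.75 × 226.8 = 170 kips.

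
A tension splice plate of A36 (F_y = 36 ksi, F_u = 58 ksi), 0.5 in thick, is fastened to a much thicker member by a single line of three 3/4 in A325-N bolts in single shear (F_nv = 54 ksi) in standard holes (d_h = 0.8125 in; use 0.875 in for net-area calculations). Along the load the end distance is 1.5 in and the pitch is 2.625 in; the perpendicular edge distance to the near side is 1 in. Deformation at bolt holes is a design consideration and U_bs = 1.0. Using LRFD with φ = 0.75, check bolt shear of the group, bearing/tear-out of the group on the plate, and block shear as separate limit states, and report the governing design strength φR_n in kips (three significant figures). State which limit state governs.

Bolt shear: A_b = π·0.75²/4 = 0.4418 in²; R_n = 54 × 0.4418 × 3 × 1 = 71.57 kips → 0.75 × 71.57 = 53.7 kips.
Bearing: edge l_c = 1.094, r_n = 38.06 kips; interior l_c = 1.812, r_n = 52.2 kips; R_n = 38.06 + 2·52.2 = 142.5 kips → 107 kips.
Block shear: A_gv = 3.375, A_nv = 2.281, A_nt = 0.2812 in²; R_n = min(0.6F_uA_nv, 0.6F_yA_gv) + U_bs·F_u·A_nt = 89.21 kips → 66.9 kips.
Bolt shear governs: 53.7 kips.

53.7 kips (bolt shear governs)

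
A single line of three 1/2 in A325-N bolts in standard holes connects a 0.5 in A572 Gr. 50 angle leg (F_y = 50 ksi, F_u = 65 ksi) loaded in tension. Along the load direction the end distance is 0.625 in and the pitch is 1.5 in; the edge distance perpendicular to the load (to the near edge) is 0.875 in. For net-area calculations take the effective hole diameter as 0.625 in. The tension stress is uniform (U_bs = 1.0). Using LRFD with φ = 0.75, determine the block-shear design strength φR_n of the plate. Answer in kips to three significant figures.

Shear plane L_v = 0.625 + 2·1.5 = 3.625 in; A_gv = 3.625 × 0.5 = 1.812 in².
A_nv = (3.625 − 2.5·0.625) × 0.5 = 1.031 in².
A_nt = (0.875 − 0.5·0.625) × 0.5 = 0.2812 in².
0.6 F_u A_nv = 40.22 kips; 0.6 F_y A_gv = 54.38 kips → shear rupture governs the shear term.
R_n = 40.22 + 1.0 × 65 × 0.2812 = 58.5 kips.
Design strength φR_n = 0.75 × 58.5 = 43.9 kips.

43.9 kips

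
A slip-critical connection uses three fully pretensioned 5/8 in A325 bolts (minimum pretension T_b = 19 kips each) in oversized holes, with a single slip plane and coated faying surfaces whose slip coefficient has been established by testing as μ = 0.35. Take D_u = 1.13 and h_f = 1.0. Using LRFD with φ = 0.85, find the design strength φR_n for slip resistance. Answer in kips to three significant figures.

19.2 kips

R_n = μ · D_u · h_f · T_b · n_s · n_b = 0.35 × 1.13 × 1.0 × 19 × 1 × 3 = 22.54 kips.
Design strength φR_n = 0.85 × 22.54 = 19.2 kips.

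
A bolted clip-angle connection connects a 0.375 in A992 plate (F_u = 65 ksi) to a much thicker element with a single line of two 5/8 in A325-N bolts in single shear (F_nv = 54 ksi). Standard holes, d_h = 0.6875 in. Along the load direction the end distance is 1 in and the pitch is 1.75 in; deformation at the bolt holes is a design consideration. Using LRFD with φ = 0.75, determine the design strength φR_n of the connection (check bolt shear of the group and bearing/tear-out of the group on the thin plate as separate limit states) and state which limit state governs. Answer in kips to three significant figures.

Bolt shear: A_b = π·0.625²/4 = 0.3068 in²; R_n = 54 × 0.3068 × 2 × 1 = 33.13 kips → 0.75 × 33.13 = 24.9 kips.
Bearing (1.2 l_c t F_u ≤ 2.4 d t F_u): upper limit = 2.4·0.625·0.375·65 = 36.56 kips.
  Edge l_c = 1 − 0.6875/2 = 0.6562 → r_n = 19.2 kips; interior l_c = 1.75 − 0.6875 = 1.062 → r_n = 31.08 kips.
  R_n,bearing = 1·19.2 + 1·31.08 = 50.27 kips → 0.75 × 50.27 = 37.7 kips.
Bolt shear governs: 24.9 kips.

24.9 kips (bolt shear governs)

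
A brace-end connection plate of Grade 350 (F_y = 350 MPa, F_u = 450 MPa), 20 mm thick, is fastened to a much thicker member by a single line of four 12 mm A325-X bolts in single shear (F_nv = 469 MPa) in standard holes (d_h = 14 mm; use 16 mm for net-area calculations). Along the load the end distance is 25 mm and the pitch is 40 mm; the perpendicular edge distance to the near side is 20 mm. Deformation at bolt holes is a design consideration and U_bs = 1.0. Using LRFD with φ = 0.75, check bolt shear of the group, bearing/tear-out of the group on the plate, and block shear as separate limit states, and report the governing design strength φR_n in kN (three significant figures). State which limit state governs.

Bolt shear: A_b = π·12²/4 = 113.1 mm²; R_n = 469 × 113.1 × 4 × 1 / 1000 = 212.2 kN → 0.75 × 212.2 = 159 kN.
Bearing: edge l_c = 18, r_n = 194.4 kN; interior l_c = 26, r_n = 259.2 kN; R_n = 194.4 + 3·259.2 = 972 kN → 729 kN.
Block shear: A_gv = 2900, A_nv = 1780, A_nt = 240 mm²; R_n = min(0.6F_uA_nv, 0.6F_yA_gv) + U_bs·F_u·A_nt = 588.6 kN → 441 kN.
Bolt shear governs: 159 kN.

159 kN (bolt shear governs)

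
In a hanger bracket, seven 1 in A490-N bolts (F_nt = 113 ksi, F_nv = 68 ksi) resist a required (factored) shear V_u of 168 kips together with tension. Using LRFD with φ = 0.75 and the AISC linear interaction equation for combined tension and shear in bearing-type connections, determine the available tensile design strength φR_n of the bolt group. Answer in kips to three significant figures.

327 kips

A_b = π·1²/4 = 0.7854 in²; f_rv = 168 / (7 × 0.7854) = 30.56 ksi.
F'_nt = 1.3 F_nt − (F_nt / φF_nv) f_rv = 1.3·113 − (113/(0.75·68))·30.56 = 79.19 ksi, capped at F_nt → F'_nt = 79.19 ksi.
R_n = F'_nt · A_b · n = 79.19 × 0.7854 × 7 = 435.4 kips.
Design strength φR_n = 0.75 × 435.4 = 327 kips.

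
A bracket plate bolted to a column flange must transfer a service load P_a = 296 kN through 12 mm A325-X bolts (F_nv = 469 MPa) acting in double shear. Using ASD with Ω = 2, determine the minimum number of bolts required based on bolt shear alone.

A_b = π·12²/4 = 113.1 mm².
Per-bolt allowable strength R_n/Ω = 469 × 113.1 × 2 / 1000 / 2 = 53.04 kN.
n ≥ 296 / 53.04 = 5.58 → use 6 bolts.

6 bolts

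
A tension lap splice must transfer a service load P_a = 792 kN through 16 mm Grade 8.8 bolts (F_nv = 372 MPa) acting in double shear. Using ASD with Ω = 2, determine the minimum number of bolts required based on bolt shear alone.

11 bolts

A_b = π·16²/4 = 201.1 mm².
Per-bolt allowable strength R_n/Ω = 372 × 201.1 × 2 / 1000 / 2 = 74.8 kN.
n ≥ 792 / 74.8 = 10.59 → use 11 bolts.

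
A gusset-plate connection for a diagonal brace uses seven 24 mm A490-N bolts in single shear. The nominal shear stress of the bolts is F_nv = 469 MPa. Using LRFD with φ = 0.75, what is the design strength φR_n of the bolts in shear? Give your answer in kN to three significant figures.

A_b = π × 24² / 4 = 452.4 mm².
R_n = F_nv · A_b · n · n_s = 469 × 452.4 × 7 × 1 / 1000 = 1485 kN.
Design strength φR_n = 0.75 × 1485 = 1110 kN.

1110 kN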